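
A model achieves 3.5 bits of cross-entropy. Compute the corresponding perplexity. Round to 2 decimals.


Perplexity formula: PP = 2^H
H = 3.5
PP = 2^3.5
Decompose: 2^3.5 = 2^3 * 2^0.5 = 2^3 * sqrt(2)
2^3 = 8, sqrt(2) ~ 1.4142136
PP ~ 8 * 1.4142136 = 11.3137088
Rounded to 2 decimals: 11.31

11.31


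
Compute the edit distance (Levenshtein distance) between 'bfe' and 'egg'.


Building DP table for s1='bfe' (len 3) and s2='egg' (len 3):
       e  g  g
    0  1  2  3
  b 1  1  2  3
  f 2  2  2  3
  e 3  2  3  3
Edit distance = dp[3][3] = 3

3


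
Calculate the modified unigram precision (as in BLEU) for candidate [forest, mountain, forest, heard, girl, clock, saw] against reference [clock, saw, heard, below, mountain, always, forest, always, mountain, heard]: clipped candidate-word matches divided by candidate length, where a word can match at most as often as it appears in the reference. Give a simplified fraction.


Reference word counts: {'always': 2, 'below': 1, 'clock': 1, 'forest': 1, 'heard': 2, 'mountain': 2, 'saw': 1}
Checking each candidate word (with clipping):
  'forest' -> in reference (ref count 1, used 1/1) -> match (matches: 1)
  'mountain' -> in reference (ref count 2, used 1/2) -> match (matches: 2)
  'forest' -> ref count 1 already used up (1/1) -> clipped, no match (matches: 2)
  'heard' -> in reference (ref count 2, used 1/2) -> match (matches: 3)
  'girl' -> not in reference -> no match (matches: 3)
  'clock' -> in reference (ref count 1, used 1/1) -> match (matches: 4)
  'saw' -> in reference (ref count 1, used 1/1) -> match (matches: 5)
Clipped matches: 5, Candidate length: 7
Precision = 5/7

5/7


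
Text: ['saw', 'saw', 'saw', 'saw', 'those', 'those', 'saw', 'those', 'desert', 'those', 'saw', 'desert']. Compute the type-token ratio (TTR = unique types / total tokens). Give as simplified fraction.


Tokens: 12
Unique types: ('desert', 'saw', 'those') = 3
TTR = 3/12
Simplify: divide both by 3 -> 1/4
TTR = 1/4

1/4


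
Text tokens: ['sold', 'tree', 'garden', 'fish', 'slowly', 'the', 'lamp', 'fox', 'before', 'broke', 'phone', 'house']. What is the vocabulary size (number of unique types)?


Listing all tokens and tracking unique types:
  Token 1: 'sold' -> NEW (unique so far: 1)
  Token 2: 'tree' -> NEW (unique so far: 2)
  Token 3: 'garden' -> NEW (unique so far: 3)
  Token 4: 'fish' -> NEW (unique so far: 4)
  Token 5: 'slowly' -> NEW (unique so far: 5)
  Token 6: 'the' -> NEW (unique so far: 6)
  Token 7: 'lamp' -> NEW (unique so far: 7)
  Token 8: 'fox' -> NEW (unique so far: 8)
  Token 9: 'before' -> NEW (unique so far: 9)
  Token 10: 'broke' -> NEW (unique so far: 10)
  Token 11: 'phone' -> NEW (unique so far: 11)
  Token 12: 'house' -> NEW (unique so far: 12)
Unique types: ('before', 'broke', 'fish', 'fox', 'garden', 'house', 'lamp', 'phone', 'slowly', 'sold', 'the', 'tree')
Vocabulary size: 12

12


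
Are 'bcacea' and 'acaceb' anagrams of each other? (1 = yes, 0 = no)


Sort characters of 'bcacea': 'aabcce'
Sort characters of 'acaceb': 'aabcce'
Sorted forms match -> they ARE anagrams
Result: 1

1


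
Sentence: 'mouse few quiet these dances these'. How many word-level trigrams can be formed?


Word trigrams from [6] words:
  Trigram 1: (mouse few quiet)
  Trigram 2: (few quiet these)
  Trigram 3: (quiet these dances)
  Trigram 4: (these dances these)
Total word trigrams: 6 - 2 = 4

4


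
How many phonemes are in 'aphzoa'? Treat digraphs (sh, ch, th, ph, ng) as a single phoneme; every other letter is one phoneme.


Parsing 'aphzoa' greedily, digraphs first:
  'a' -> vowel phoneme (phonemes so far: 1)
  'ph' -> digraph (1 consonant phoneme) (phonemes so far: 2)
  'z' -> consonant phoneme (phonemes so far: 3)
  'o' -> vowel phoneme (phonemes so far: 4)
  'a' -> vowel phoneme (phonemes so far: 5)
Total phonemes: 5

5


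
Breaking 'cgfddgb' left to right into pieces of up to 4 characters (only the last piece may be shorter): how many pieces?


'cgfddgb' has 7 characters.
Chunking with max size 4:
  Chunk 1: 'cgfd' (positions 0-3)
  Chunk 2: 'dgb' (positions 4-6)
Total chunks: ceil(7 / 4) = 2

2


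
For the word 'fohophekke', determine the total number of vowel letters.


Scanning each character of 'fohophekke':
  Position 1: 'f' -> consonant (running count: 0)
  Position 2: 'o' -> vowel (running count: 1)
  Position 3: 'h' -> consonant (running count: 1)
  Position 4: 'o' -> vowel (running count: 2)
  Position 5: 'p' -> consonant (running count: 2)
  Position 6: 'h' -> consonant (running count: 2)
  Position 7: 'e' -> vowel (running count: 3)
  Position 8: 'k' -> consonant (running count: 3)
  Position 9: 'k' -> consonant (running count: 3)
  Position 10: 'e' -> vowel (running count: 4)
Total vowels: 4

4


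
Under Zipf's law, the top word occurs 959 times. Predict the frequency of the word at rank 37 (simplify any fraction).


Zipf's law: freq(rank) = f1 / rank
f1 = 959, rank = 37
freq = 959 / 37
GCD(959, 37) = 1
Simplified: 959/37

959/37


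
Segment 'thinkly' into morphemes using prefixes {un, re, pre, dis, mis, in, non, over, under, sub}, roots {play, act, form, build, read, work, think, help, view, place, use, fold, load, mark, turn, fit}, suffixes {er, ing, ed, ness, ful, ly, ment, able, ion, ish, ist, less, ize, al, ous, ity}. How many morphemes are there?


Segmenting 'thinkly' against the inventory:
  'think' -> root (morpheme 1)
  'ly' -> suffix (morpheme 2)
Total morphemes: 2

2


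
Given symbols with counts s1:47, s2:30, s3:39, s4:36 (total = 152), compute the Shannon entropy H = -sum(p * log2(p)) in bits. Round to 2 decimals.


Computing entropy H = -sum(p_i * log2(p_i)):
  s1: p = 47/152 = 0.3092, -p*log2(p) = 0.5236
  s2: p = 30/152 = 0.1974, -p*log2(p) = 0.4620
  s3: p = 39/152 = 0.2566, -p*log2(p) = 0.5035
  s4: p = 36/152 = 0.2368, -p*log2(p) = 0.4922
H = sum of terms = 1.9813
Rounded to 2 decimals: 1.98

1.98


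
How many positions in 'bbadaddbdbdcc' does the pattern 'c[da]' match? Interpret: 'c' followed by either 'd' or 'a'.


Pattern: c[da] means 'c' followed by either 'd' or 'a'.
Scanning 'bbadaddbdbdcc' position-by-position:
  Pos 0: window 'bb' -> no
  Pos 1: window 'ba' -> no
  Pos 2: window 'ad' -> no
  Pos 3: window 'da' -> no
  Pos 4: window 'ad' -> no
  Pos 5: window 'dd' -> no
  Pos 6: window 'db' -> no
  Pos 7: window 'bd' -> no
  Pos 8: window 'db' -> no
  Pos 9: window 'bd' -> no
  Pos 10: window 'dc' -> no
  Pos 11: window 'cc' -> no
  Pos 12: window 'c' -> no
Total matches: 0

0


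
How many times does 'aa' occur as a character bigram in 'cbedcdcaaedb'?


Scanning 'cbedcdcaaedb' for bigram 'aa':
  Position 0: 'cb' -> no
  Position 1: 'be' -> no
  Position 2: 'ed' -> no
  Position 3: 'dc' -> no
  Position 4: 'cd' -> no
  Position 5: 'dc' -> no
  Position 6: 'ca' -> no
  Position 7: 'aa' -> MATCH
  Position 8: 'ae' -> no
  Position 9: 'ed' -> no
  Position 10: 'db' -> no
Total matches: 1

1


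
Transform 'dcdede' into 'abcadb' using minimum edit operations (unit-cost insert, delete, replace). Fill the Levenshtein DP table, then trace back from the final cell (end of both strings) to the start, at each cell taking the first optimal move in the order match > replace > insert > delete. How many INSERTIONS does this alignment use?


Edit distance = 5. Backtracking from cell (6, 6) with preference match > replace > insert > delete,
then listing the resulting alignment 'dcdede' -> 'abcadb' left to right:
  Step 1: replace d->a
  Step 2: replace c->b
  Step 3: replace d->c
  Step 4: replace e->a
  Step 5: keep 'd'
  Step 6: replace e->b
Total insertions: 0

0


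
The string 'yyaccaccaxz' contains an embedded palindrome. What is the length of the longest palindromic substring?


Scanning 'yyaccaccaxz' for palindromic substrings.
Substring at positions 2-8: 'accacca'.
Check: reverse('accacca') = 'accacca' -> palindrome confirmed.
Neighbouring characters ('y' / 'x') break symmetry, so it cannot extend further.
No longer palindromic substring exists; longest length = 7

7


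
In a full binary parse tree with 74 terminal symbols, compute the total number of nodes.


Leaf nodes (terminals): 74
Internal nodes = n - 1 = 74 - 1 = 73
Total = leaves + internal = 74 + 73 = 147

147


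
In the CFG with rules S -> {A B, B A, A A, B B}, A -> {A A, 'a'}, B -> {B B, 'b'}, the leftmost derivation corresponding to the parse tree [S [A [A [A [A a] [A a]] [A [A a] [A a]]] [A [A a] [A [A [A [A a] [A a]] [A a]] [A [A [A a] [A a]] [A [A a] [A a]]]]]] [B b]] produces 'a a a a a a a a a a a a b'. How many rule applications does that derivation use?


Every bracketed nonterminal node [X ...] in the tree is produced by exactly one rule application.
Reading the tree off as a leftmost derivation:
  Step 1: S  =>  A B   (applied S -> A B)
  Step 2: A B  =>  A A B   (applied A -> A A)
  Step 3: A A B  =>  A A A B   (applied A -> A A)
  Step 4: A A A B  =>  A A A A B   (applied A -> A A)
  Step 5: A A A A B  =>  a A A A B   (applied A -> a)
  Step 6: a A A A B  =>  a a A A B   (applied A -> a)
  Step 7: a a A A B  =>  a a A A A B   (applied A -> A A)
  Step 8: a a A A A B  =>  a a a A A B   (applied A -> a)
  Step 9: a a a A A B  =>  a a a a A B   (applied A -> a)
  Step 10: a a a a A B  =>  a a a a A A B   (applied A -> A A)
  Step 11: a a a a A A B  =>  a a a a a A B   (applied A -> a)
  Step 12: a a a a a A B  =>  a a a a a A A B   (applied A -> A A)
  Step 13: a a a a a A A B  =>  a a a a a A A A B   (applied A -> A A)
  Step 14: a a a a a A A A B  =>  a a a a a A A A A B   (applied A -> A A)
  Step 15: a a a a a A A A A B  =>  a a a a a a A A A B   (applied A -> a)
  Step 16: a a a a a a A A A B  =>  a a a a a a a A A B   (applied A -> a)
  Step 17: a a a a a a a A A B  =>  a a a a a a a a A B   (applied A -> a)
  Step 18: a a a a a a a a A B  =>  a a a a a a a a A A B   (applied A -> A A)
  Step 19: a a a a a a a a A A B  =>  a a a a a a a a A A A B   (applied A -> A A)
  Step 20: a a a a a a a a A A A B  =>  a a a a a a a a a A A B   (applied A -> a)
  Step 21: a a a a a a a a a A A B  =>  a a a a a a a a a a A B   (applied A -> a)
  Step 22: a a a a a a a a a a A B  =>  a a a a a a a a a a A A B   (applied A -> A A)
  Step 23: a a a a a a a a a a A A B  =>  a a a a a a a a a a a A B   (applied A -> a)
  Step 24: a a a a a a a a a a a A B  =>  a a a a a a a a a a a a B   (applied A -> a)
  Step 25: a a a a a a a a a a a a B  =>  a a a a a a a a a a a a b   (applied B -> b)
Final yield: a a a a a a a a a a a a b
Total rewrite steps: 25

25


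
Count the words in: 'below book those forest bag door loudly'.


Counting words by splitting on spaces:
  Word 1: 'below'
  Word 2: 'book'
  Word 3: 'those'
  Word 4: 'forest'
  Word 5: 'bag'
  Word 6: 'door'
  Word 7: 'loudly'
Total words: 7

7


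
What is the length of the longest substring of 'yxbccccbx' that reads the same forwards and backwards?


Scanning 'yxbccccbx' for palindromic substrings.
Substring at positions 1-8: 'xbccccbx'.
Check: reverse('xbccccbx') = 'xbccccbx' -> palindrome confirmed.
Neighbouring characters ('y' / '-') break symmetry, so it cannot extend further.
No longer palindromic substring exists; longest length = 8

8


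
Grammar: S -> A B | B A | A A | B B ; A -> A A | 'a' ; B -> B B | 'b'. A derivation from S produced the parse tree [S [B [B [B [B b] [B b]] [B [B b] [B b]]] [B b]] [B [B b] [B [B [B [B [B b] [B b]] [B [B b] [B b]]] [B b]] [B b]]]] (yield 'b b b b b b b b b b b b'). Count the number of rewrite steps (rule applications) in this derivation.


Every bracketed nonterminal node [X ...] in the tree is produced by exactly one rule application.
Reading the tree off as a leftmost derivation:
  Step 1: S  =>  B B   (applied S -> B B)
  Step 2: B B  =>  B B B   (applied B -> B B)
  Step 3: B B B  =>  B B B B   (applied B -> B B)
  Step 4: B B B B  =>  B B B B B   (applied B -> B B)
  Step 5: B B B B B  =>  b B B B B   (applied B -> b)
  Step 6: b B B B B  =>  b b B B B   (applied B -> b)
  Step 7: b b B B B  =>  b b B B B B   (applied B -> B B)
  Step 8: b b B B B B  =>  b b b B B B   (applied B -> b)
  Step 9: b b b B B B  =>  b b b b B B   (applied B -> b)
  Step 10: b b b b B B  =>  b b b b b B   (applied B -> b)
  Step 11: b b b b b B  =>  b b b b b B B   (applied B -> B B)
  Step 12: b b b b b B B  =>  b b b b b b B   (applied B -> b)
  Step 13: b b b b b b B  =>  b b b b b b B B   (applied B -> B B)
  Step 14: b b b b b b B B  =>  b b b b b b B B B   (applied B -> B B)
  Step 15: b b b b b b B B B  =>  b b b b b b B B B B   (applied B -> B B)
  Step 16: b b b b b b B B B B  =>  b b b b b b B B B B B   (applied B -> B B)
  Step 17: b b b b b b B B B B B  =>  b b b b b b b B B B B   (applied B -> b)
  Step 18: b b b b b b b B B B B  =>  b b b b b b b b B B B   (applied B -> b)
  Step 19: b b b b b b b b B B B  =>  b b b b b b b b B B B B   (applied B -> B B)
  Step 20: b b b b b b b b B B B B  =>  b b b b b b b b b B B B   (applied B -> b)
  Step 21: b b b b b b b b b B B B  =>  b b b b b b b b b b B B   (applied B -> b)
  Step 22: b b b b b b b b b b B B  =>  b b b b b b b b b b b B   (applied B -> b)
  Step 23: b b b b b b b b b b b B  =>  b b b b b b b b b b b b   (applied B -> b)
Final yield: b b b b b b b b b b b b
Total rewrite steps: 23

23


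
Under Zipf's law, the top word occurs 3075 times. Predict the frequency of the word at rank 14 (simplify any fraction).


Zipf's law: freq(rank) = f1 / rank
f1 = 3075, rank = 14
freq = 3075 / 14
GCD(3075, 14) = 1
Simplified: 3075/14

3075/14


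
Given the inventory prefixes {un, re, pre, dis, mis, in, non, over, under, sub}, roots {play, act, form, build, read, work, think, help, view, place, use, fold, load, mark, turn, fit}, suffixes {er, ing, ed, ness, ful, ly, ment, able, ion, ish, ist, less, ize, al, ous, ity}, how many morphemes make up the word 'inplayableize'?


Segmenting 'inplayableize' against the inventory:
  'in' -> prefix (morpheme 1)
  'play' -> root (morpheme 2)
  'able' -> suffix (morpheme 3)
  'ize' -> suffix (morpheme 4)
Total morphemes: 4

4


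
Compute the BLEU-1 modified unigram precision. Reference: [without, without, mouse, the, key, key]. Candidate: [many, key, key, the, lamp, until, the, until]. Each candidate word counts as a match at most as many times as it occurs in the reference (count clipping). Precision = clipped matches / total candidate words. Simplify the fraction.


Reference word counts: {'key': 2, 'mouse': 1, 'the': 1, 'without': 2}
Checking each candidate word (with clipping):
  'many' -> not in reference -> no match (matches: 0)
  'key' -> in reference (ref count 2, used 1/2) -> match (matches: 1)
  'key' -> in reference (ref count 2, used 2/2) -> match (matches: 2)
  'the' -> in reference (ref count 1, used 1/1) -> match (matches: 3)
  'lamp' -> not in reference -> no match (matches: 3)
  'until' -> not in reference -> no match (matches: 3)
  'the' -> ref count 1 already used up (1/1) -> clipped, no match (matches: 3)
  'until' -> not in reference -> no match (matches: 3)
Clipped matches: 3, Candidate length: 8
Precision = 3/8

3/8


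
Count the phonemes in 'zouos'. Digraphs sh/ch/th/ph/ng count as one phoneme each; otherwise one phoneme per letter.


Parsing 'zouos' greedily, digraphs first:
  'z' -> consonant phoneme (phonemes so far: 1)
  'o' -> vowel phoneme (phonemes so far: 2)
  'u' -> vowel phoneme (phonemes so far: 3)
  'o' -> vowel phoneme (phonemes so far: 4)
  's' -> consonant phoneme (phonemes so far: 5)
Total phonemes: 5

5


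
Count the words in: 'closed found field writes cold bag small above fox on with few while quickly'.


Counting words by splitting on spaces:
  Word 1: 'closed'
  Word 2: 'found'
  Word 3: 'field'
  Word 4: 'writes'
  Word 5: 'cold'
  Word 6: 'bag'
  Word 7: 'small'
  Word 8: 'above'
  Word 9: 'fox'
  Word 10: 'on'
  Word 11: 'with'
  Word 12: 'few'
  Word 13: 'while'
  Word 14: 'quickly'
Total words: 14

14


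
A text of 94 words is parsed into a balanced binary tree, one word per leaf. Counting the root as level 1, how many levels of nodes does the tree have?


In a balanced binary tree with n leaves the deepest leaf is ceil(log2(n)) edges below the root,
so counting node levels inclusive of root and leaves gives ceil(log2(n)) + 1 levels.
log2(94) = 6.5546
ceil(6.5546) = 7
levels = 7 + 1 = 8

8


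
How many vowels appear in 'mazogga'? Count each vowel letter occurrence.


Scanning each character of 'mazogga':
  Position 1: 'm' -> consonant (running count: 0)
  Position 2: 'a' -> vowel (running count: 1)
  Position 3: 'z' -> consonant (running count: 1)
  Position 4: 'o' -> vowel (running count: 2)
  Position 5: 'g' -> consonant (running count: 2)
  Position 6: 'g' -> consonant (running count: 2)
  Position 7: 'a' -> vowel (running count: 3)
Total vowels: 3

3


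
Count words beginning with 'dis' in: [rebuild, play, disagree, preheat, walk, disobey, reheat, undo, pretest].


Checking each word for prefix 'dis':
  'rebuild' -> no (count: 0)
  'play' -> no (count: 0)
  'disagree' -> YES, starts with 'dis' (count: 1)
  'preheat' -> no (count: 1)
  'walk' -> no (count: 1)
  'disobey' -> YES, starts with 'dis' (count: 2)
  'reheat' -> no (count: 2)
  'undo' -> no (count: 2)
  'pretest' -> no (count: 2)
Total with prefix 'dis': 2

2


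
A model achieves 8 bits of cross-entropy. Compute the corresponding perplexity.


Perplexity formula: PP = 2^H
H = 8
PP = 2^8
Steps: 2^1 = 2, 2^2 = 4, 2^3 = 8, 2^4 = 16, 2^5 = 32, 2^6 = 64, 2^7 = 128, 2^8 = 256
PP = 256

256


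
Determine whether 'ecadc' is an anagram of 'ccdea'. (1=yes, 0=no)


Sort characters of 'ecadc': 'accde'
Sort characters of 'ccdea': 'accde'
Sorted forms match -> they ARE anagrams
Result: 1

1


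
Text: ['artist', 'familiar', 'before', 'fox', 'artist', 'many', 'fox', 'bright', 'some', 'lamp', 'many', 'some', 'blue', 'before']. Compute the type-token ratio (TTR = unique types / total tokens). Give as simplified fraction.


Tokens: 14
Unique types: ('artist', 'before', 'blue', 'bright', 'familiar', 'fox', 'lamp', 'many', 'some') = 9
TTR = 9/14
Already in lowest terms.

9/14


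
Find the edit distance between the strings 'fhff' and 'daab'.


Building DP table for s1='fhff' (len 4) and s2='daab' (len 4):
       d  a  a  b
    0  1  2  3  4
  f 1  1  2  3  4
  h 2  2  2  3  4
  f 3  3  3  3  4
  f 4  4  4  4  4
Edit distance = dp[4][4] = 4

4


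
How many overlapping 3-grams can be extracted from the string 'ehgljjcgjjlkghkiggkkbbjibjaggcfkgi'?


String 'ehgljjcgjjlkghkiggkkbbjibjaggcfkgi' has length L = 34.
Number of overlapping n-grams = L - n + 1
Substituting: 34 - 3 + 1 = 32

32


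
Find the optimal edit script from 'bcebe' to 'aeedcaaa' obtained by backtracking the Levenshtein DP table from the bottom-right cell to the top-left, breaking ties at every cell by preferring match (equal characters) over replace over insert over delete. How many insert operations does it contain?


Edit distance = 7. Backtracking from cell (5, 8) with preference match > replace > insert > delete,
then listing the resulting alignment 'bcebe' -> 'aeedcaaa' left to right:
  Step 1: insert 'a' [insertion #1]
  Step 2: insert 'e' [insertion #2]
  Step 3: insert 'e' [insertion #3]
  Step 4: replace b->d
  Step 5: keep 'c'
  Step 6: replace e->a
  Step 7: replace b->a
  Step 8: replace e->a
Total insertions: 3

3


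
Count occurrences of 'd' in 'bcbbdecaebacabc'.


Scanning 'bcbbdecaebacabc' for 'd':
  Position 4: 'd' -> MATCH (count: 1)
Total occurrences of 'd': 1

1


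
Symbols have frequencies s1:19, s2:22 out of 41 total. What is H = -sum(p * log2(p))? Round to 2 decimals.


Computing entropy H = -sum(p_i * log2(p_i)):
  s1: p = 19/41 = 0.4634, -p*log2(p) = 0.5142
  s2: p = 22/41 = 0.5366, -p*log2(p) = 0.4819
H = sum of terms = 0.9961
Rounded to 2 decimals: 1.00

1.00


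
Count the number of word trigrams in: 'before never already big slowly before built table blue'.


Word trigrams from [9] words:
  Trigram 1: (before never already)
  Trigram 2: (never already big)
  Trigram 3: (already big slowly)
  Trigram 4: (big slowly before)
  Trigram 5: (slowly before built)
  Trigram 6: (before built table)
  Trigram 7: (built table blue)
Total word trigrams: 9 - 2 = 7

7


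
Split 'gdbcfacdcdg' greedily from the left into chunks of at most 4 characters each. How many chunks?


'gdbcfacdcdg' has 11 characters.
Chunking with max size 4:
  Chunk 1: 'gdbc' (positions 0-3)
  Chunk 2: 'facd' (positions 4-7)
  Chunk 3: 'cdg' (positions 8-10)
Total chunks: ceil(11 / 4) = 3

3


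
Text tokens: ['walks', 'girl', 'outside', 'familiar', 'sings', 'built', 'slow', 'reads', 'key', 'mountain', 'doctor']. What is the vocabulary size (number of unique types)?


Listing all tokens and tracking unique types:
  Token 1: 'walks' -> NEW (unique so far: 1)
  Token 2: 'girl' -> NEW (unique so far: 2)
  Token 3: 'outside' -> NEW (unique so far: 3)
  Token 4: 'familiar' -> NEW (unique so far: 4)
  Token 5: 'sings' -> NEW (unique so far: 5)
  Token 6: 'built' -> NEW (unique so far: 6)
  Token 7: 'slow' -> NEW (unique so far: 7)
  Token 8: 'reads' -> NEW (unique so far: 8)
  Token 9: 'key' -> NEW (unique so far: 9)
  Token 10: 'mountain' -> NEW (unique so far: 10)
  Token 11: 'doctor' -> NEW (unique so far: 11)
Unique types: ('built', 'doctor', 'familiar', 'girl', 'key', 'mountain', 'outside', 'reads', 'sings', 'slow', 'walks')
Vocabulary size: 11

11


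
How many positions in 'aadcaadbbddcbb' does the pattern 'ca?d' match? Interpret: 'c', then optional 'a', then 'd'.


Pattern: ca?d means 'c', then optional 'a', then 'd'.
Scanning 'aadcaadbbddcbb' position-by-position:
  Pos 0: window 'aad' -> no
  Pos 1: window 'adc' -> no
  Pos 2: window 'dca' -> no
  Pos 3: window 'caa' -> no
  Pos 4: window 'aad' -> no
  Pos 5: window 'adb' -> no
  Pos 6: window 'dbb' -> no
  Pos 7: window 'bbd' -> no
  Pos 8: window 'bdd' -> no
  Pos 9: window 'ddc' -> no
  Pos 10: window 'dcb' -> no
  Pos 11: window 'cbb' -> no
  Pos 12: window 'bb' -> no
  Pos 13: window 'b' -> no
Total matches: 0

0


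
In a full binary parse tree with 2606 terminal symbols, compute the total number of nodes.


Leaf nodes (terminals): 2606
Internal nodes = n - 1 = 2606 - 1 = 2605
Total = leaves + internal = 2606 + 2605 = 5211

5211


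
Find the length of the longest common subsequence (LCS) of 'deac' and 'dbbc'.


DP table for LCS of 'deac' and 'dbbc':
       d  b  b  c
    0  0  0  0  0
  d 0  1  1  1  1
  e 0  1  1  1  1
  a 0  1  1  1  1
  c 0  1  1  1  2
LCS: 'dc'
LCS length = 2

2


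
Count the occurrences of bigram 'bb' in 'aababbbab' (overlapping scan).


Scanning 'aababbbab' for bigram 'bb':
  Position 0: 'aa' -> no
  Position 1: 'ab' -> no
  Position 2: 'ba' -> no
  Position 3: 'ab' -> no
  Position 4: 'bb' -> MATCH
  Position 5: 'bb' -> MATCH
  Position 6: 'ba' -> no
  Position 7: 'ab' -> no
Total matches: 2

2


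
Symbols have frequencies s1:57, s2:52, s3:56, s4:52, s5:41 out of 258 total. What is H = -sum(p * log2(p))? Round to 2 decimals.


Computing entropy H = -sum(p_i * log2(p_i)):
  s1: p = 57/258 = 0.2209, -p*log2(p) = 0.4813
  s2: p = 52/258 = 0.2016, -p*log2(p) = 0.4657
  s3: p = 56/258 = 0.2171, -p*log2(p) = 0.4784
  s4: p = 52/258 = 0.2016, -p*log2(p) = 0.4657
  s5: p = 41/258 = 0.1589, -p*log2(p) = 0.4217
H = sum of terms = 2.3128
Rounded to 2 decimals: 2.31

2.31


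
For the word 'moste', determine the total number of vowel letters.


Scanning each character of 'moste':
  Position 1: 'm' -> consonant (running count: 0)
  Position 2: 'o' -> vowel (running count: 1)
  Position 3: 's' -> consonant (running count: 1)
  Position 4: 't' -> consonant (running count: 1)
  Position 5: 'e' -> vowel (running count: 2)
Total vowels: 2

2


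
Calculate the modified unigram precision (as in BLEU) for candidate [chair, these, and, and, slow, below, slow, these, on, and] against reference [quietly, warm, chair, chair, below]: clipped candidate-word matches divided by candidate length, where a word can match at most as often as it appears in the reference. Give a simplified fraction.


Reference word counts: {'below': 1, 'chair': 2, 'quietly': 1, 'warm': 1}
Checking each candidate word (with clipping):
  'chair' -> in reference (ref count 2, used 1/2) -> match (matches: 1)
  'these' -> not in reference -> no match (matches: 1)
  'and' -> not in reference -> no match (matches: 1)
  'and' -> not in reference -> no match (matches: 1)
  'slow' -> not in reference -> no match (matches: 1)
  'below' -> in reference (ref count 1, used 1/1) -> match (matches: 2)
  'slow' -> not in reference -> no match (matches: 2)
  'these' -> not in reference -> no match (matches: 2)
  'on' -> not in reference -> no match (matches: 2)
  'and' -> not in reference -> no match (matches: 2)
Clipped matches: 2, Candidate length: 10
Precision = 2/10 = 1/5

1/5


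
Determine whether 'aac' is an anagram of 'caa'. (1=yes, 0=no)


Sort characters of 'aac': 'aac'
Sort characters of 'caa': 'aac'
Sorted forms match -> they ARE anagrams
Result: 1

1


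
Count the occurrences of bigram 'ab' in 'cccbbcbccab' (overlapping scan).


Scanning 'cccbbcbccab' for bigram 'ab':
  Position 0: 'cc' -> no
  Position 1: 'cc' -> no
  Position 2: 'cb' -> no
  Position 3: 'bb' -> no
  Position 4: 'bc' -> no
  Position 5: 'cb' -> no
  Position 6: 'bc' -> no
  Position 7: 'cc' -> no
  Position 8: 'ca' -> no
  Position 9: 'ab' -> MATCH
Total matches: 1

1


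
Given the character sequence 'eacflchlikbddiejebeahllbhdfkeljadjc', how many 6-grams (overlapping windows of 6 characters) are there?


String 'eacflchlikbddiejebeahllbhdfkeljadjc' has length L = 35.
Number of overlapping n-grams = L - n + 1
Substituting: 35 - 6 + 1 = 30

30


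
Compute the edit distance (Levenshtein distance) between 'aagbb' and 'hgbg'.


Building DP table for s1='aagbb' (len 5) and s2='hgbg' (len 4):
       h  g  b  g
    0  1  2  3  4
  a 1  1  2  3  4
  a 2  2  2  3  4
  g 3  3  2  3  3
  b 4  4  3  2  3
  b 5  5  4  3  3
Edit distance = dp[5][4] = 3

3


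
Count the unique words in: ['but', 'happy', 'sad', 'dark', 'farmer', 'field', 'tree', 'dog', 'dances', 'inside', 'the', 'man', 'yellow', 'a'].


Listing all tokens and tracking unique types:
  Token 1: 'but' -> NEW (unique so far: 1)
  Token 2: 'happy' -> NEW (unique so far: 2)
  Token 3: 'sad' -> NEW (unique so far: 3)
  Token 4: 'dark' -> NEW (unique so far: 4)
  Token 5: 'farmer' -> NEW (unique so far: 5)
  Token 6: 'field' -> NEW (unique so far: 6)
  Token 7: 'tree' -> NEW (unique so far: 7)
  Token 8: 'dog' -> NEW (unique so far: 8)
  Token 9: 'dances' -> NEW (unique so far: 9)
  Token 10: 'inside' -> NEW (unique so far: 10)
  Token 11: 'the' -> NEW (unique so far: 11)
  Token 12: 'man' -> NEW (unique so far: 12)
  Token 13: 'yellow' -> NEW (unique so far: 13)
  Token 14: 'a' -> NEW (unique so far: 14)
Unique types: ('a', 'but', 'dances', 'dark', 'dog', 'farmer', 'field', 'happy', 'inside', 'man', 'sad', 'the', 'tree', 'yellow')
Vocabulary size: 14

14


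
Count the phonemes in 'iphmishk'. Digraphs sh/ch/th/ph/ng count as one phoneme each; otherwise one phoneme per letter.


Parsing 'iphmishk' greedily, digraphs first:
  'i' -> vowel phoneme (phonemes so far: 1)
  'ph' -> digraph (1 consonant phoneme) (phonemes so far: 2)
  'm' -> consonant phoneme (phonemes so far: 3)
  'i' -> vowel phoneme (phonemes so far: 4)
  'sh' -> digraph (1 consonant phoneme) (phonemes so far: 5)
  'k' -> consonant phoneme (phonemes so far: 6)
Total phonemes: 6

6


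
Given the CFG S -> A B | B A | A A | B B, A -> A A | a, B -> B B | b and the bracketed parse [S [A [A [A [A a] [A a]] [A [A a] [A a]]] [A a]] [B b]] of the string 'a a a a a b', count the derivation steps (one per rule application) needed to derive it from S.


Every bracketed nonterminal node [X ...] in the tree is produced by exactly one rule application.
Reading the tree off as a leftmost derivation:
  Step 1: S  =>  A B   (applied S -> A B)
  Step 2: A B  =>  A A B   (applied A -> A A)
  Step 3: A A B  =>  A A A B   (applied A -> A A)
  Step 4: A A A B  =>  A A A A B   (applied A -> A A)
  Step 5: A A A A B  =>  a A A A B   (applied A -> a)
  Step 6: a A A A B  =>  a a A A B   (applied A -> a)
  Step 7: a a A A B  =>  a a A A A B   (applied A -> A A)
  Step 8: a a A A A B  =>  a a a A A B   (applied A -> a)
  Step 9: a a a A A B  =>  a a a a A B   (applied A -> a)
  Step 10: a a a a A B  =>  a a a a a B   (applied A -> a)
  Step 11: a a a a a B  =>  a a a a a b   (applied B -> b)
Final yield: a a a a a b
Total rewrite steps: 11

11


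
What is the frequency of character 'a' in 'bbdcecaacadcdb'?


Scanning 'bbdcecaacadcdb' for 'a':
  Position 6: 'a' -> MATCH (count: 1)
  Position 7: 'a' -> MATCH (count: 2)
  Position 9: 'a' -> MATCH (count: 3)
Total occurrences of 'a': 3

3


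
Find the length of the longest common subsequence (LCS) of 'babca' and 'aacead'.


DP table for LCS of 'babca' and 'aacead':
       a  a  c  e  a  d
    0  0  0  0  0  0  0
  b 0  0  0  0  0  0  0
  a 0  1  1  1  1  1  1
  b 0  1  1  1  1  1  1
  c 0  1  1  2  2  2  2
  a 0  1  2  2  2  3  3
LCS: 'aca'
LCS length = 3

3


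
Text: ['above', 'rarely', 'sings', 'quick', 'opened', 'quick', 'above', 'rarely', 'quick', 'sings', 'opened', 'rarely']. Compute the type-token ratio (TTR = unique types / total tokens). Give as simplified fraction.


Tokens: 12
Unique types: ('above', 'opened', 'quick', 'rarely', 'sings') = 5
TTR = 5/12
Already in lowest terms.

5/12


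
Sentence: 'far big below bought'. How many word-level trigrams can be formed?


Word trigrams from [4] words:
  Trigram 1: (far big below)
  Trigram 2: (big below bought)
Total word trigrams: 4 - 2 = 2

2


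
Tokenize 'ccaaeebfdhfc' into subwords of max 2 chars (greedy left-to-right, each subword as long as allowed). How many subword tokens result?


'ccaaeebfdhfc' has 12 characters.
Chunking with max size 2:
  Chunk 1: 'cc' (positions 0-1)
  Chunk 2: 'aa' (positions 2-3)
  Chunk 3: 'ee' (positions 4-5)
  Chunk 4: 'bf' (positions 6-7)
  Chunk 5: 'dh' (positions 8-9)
  Chunk 6: 'fc' (positions 10-11)
Total chunks: ceil(12 / 2) = 6

6


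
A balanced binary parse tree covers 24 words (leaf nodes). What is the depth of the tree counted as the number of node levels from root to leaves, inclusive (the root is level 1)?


In a balanced binary tree with n leaves the deepest leaf is ceil(log2(n)) edges below the root,
so counting node levels inclusive of root and leaves gives ceil(log2(n)) + 1 levels.
log2(24) = 4.5850
ceil(4.5850) = 5
levels = 5 + 1 = 6

6


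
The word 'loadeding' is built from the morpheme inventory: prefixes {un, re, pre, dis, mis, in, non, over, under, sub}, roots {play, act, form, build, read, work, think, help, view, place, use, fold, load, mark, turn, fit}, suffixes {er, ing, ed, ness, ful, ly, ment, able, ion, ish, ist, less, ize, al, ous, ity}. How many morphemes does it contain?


Segmenting 'loadeding' against the inventory:
  'load' -> root (morpheme 1)
  'ed' -> suffix (morpheme 2)
  'ing' -> suffix (morpheme 3)
Total morphemes: 3

3


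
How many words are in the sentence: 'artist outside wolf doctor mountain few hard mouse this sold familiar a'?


Counting words by splitting on spaces:
  Word 1: 'artist'
  Word 2: 'outside'
  Word 3: 'wolf'
  Word 4: 'doctor'
  Word 5: 'mountain'
  Word 6: 'few'
  Word 7: 'hard'
  Word 8: 'mouse'
  Word 9: 'this'
  Word 10: 'sold'
  Word 11: 'familiar'
  Word 12: 'a'
Total words: 12

12


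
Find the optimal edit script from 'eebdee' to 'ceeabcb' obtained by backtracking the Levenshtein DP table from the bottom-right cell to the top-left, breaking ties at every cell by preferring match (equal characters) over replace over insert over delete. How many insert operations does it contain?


Edit distance = 5. Backtracking from cell (6, 7) with preference match > replace > insert > delete,
then listing the resulting alignment 'eebdee' -> 'ceeabcb' left to right:
  Step 1: insert 'c' [insertion #1]
  Step 2: keep 'e'
  Step 3: keep 'e'
  Step 4: replace b->a
  Step 5: replace d->b
  Step 6: replace e->c
  Step 7: replace e->b
Total insertions: 1

1


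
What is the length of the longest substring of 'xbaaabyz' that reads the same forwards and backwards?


Scanning 'xbaaabyz' for palindromic substrings.
Substring at positions 1-5: 'baaab'.
Check: reverse('baaab') = 'baaab' -> palindrome confirmed.
Neighbouring characters ('x' / 'y') break symmetry, so it cannot extend further.
No longer palindromic substring exists; longest length = 5

5


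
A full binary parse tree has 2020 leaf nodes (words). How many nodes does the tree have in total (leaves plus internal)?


Leaf nodes (terminals): 2020
Internal nodes = n - 1 = 2020 - 1 = 2019
Total = leaves + internal = 2020 + 2019 = 4039

4039


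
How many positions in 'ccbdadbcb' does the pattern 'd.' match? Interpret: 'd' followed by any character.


Pattern: d. means 'd' followed by any character.
Scanning 'ccbdadbcb' position-by-position:
  Pos 0: window 'cc' -> no
  Pos 1: window 'cb' -> no
  Pos 2: window 'bd' -> no
  Pos 3: window 'da' -> MATCH
  Pos 4: window 'ad' -> no
  Pos 5: window 'db' -> MATCH
  Pos 6: window 'bc' -> no
  Pos 7: window 'cb' -> no
  Pos 8: window 'b' -> no
Total matches: 2

2


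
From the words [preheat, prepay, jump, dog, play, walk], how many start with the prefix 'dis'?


Checking each word for prefix 'dis':
  'preheat' -> no (count: 0)
  'prepay' -> no (count: 0)
  'jump' -> no (count: 0)
  'dog' -> no (count: 0)
  'play' -> no (count: 0)
  'walk' -> no (count: 0)
Total with prefix 'dis': 0

0


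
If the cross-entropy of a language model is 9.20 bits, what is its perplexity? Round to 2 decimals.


Perplexity formula: PP = 2^H
H = 9.20
PP = 2^9.20
Decompose: 2^9.20 = 2^9 * 2^0.20
2^9 = 512, 2^0.20 ~ 1.1486984
PP ~ 512 * 1.1486984 = 588.1335808
Rounded to 2 decimals: 588.13

588.13


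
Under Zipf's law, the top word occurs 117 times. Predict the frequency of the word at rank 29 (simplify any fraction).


Zipf's law: freq(rank) = f1 / rank
f1 = 117, rank = 29
freq = 117 / 29
GCD(117, 29) = 1
Simplified: 117/29

117/29


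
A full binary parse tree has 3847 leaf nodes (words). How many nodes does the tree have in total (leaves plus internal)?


Leaf nodes (terminals): 3847
Internal nodes = n - 1 = 3847 - 1 = 3846
Total = leaves + internal = 3847 + 3846 = 7693

7693


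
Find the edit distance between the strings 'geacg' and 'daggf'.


Building DP table for s1='geacg' (len 5) and s2='daggf' (len 5):
       d  a  g  g  f
    0  1  2  3  4  5
  g 1  1  2  2  3  4
  e 2  2  2  3  3  4
  a 3  3  2  3  4  4
  c 4  4  3  3  4  5
  g 5  5  4  3  3  4
Edit distance = dp[5][5] = 4

4


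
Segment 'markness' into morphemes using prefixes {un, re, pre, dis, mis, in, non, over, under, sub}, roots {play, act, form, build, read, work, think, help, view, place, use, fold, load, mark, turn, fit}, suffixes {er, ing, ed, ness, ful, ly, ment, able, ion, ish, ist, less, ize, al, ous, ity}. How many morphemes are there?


Segmenting 'markness' against the inventory:
  'mark' -> root (morpheme 1)
  'ness' -> suffix (morpheme 2)
Total morphemes: 2

2


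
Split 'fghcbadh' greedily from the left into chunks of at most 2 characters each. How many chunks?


'fghcbadh' has 8 characters.
Chunking with max size 2:
  Chunk 1: 'fg' (positions 0-1)
  Chunk 2: 'hc' (positions 2-3)
  Chunk 3: 'ba' (positions 4-5)
  Chunk 4: 'dh' (positions 6-7)
Total chunks: ceil(8 / 2) = 4

4


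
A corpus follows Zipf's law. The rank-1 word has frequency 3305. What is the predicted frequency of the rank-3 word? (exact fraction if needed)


Zipf's law: freq(rank) = f1 / rank
f1 = 3305, rank = 3
freq = 3305 / 3
GCD(3305, 3) = 1
Simplified: 3305/3

3305/3


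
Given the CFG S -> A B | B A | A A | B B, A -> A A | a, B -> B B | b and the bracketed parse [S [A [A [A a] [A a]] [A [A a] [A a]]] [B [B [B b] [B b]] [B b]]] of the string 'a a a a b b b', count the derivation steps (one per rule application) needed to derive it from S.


Every bracketed nonterminal node [X ...] in the tree is produced by exactly one rule application.
Reading the tree off as a leftmost derivation:
  Step 1: S  =>  A B   (applied S -> A B)
  Step 2: A B  =>  A A B   (applied A -> A A)
  Step 3: A A B  =>  A A A B   (applied A -> A A)
  Step 4: A A A B  =>  a A A B   (applied A -> a)
  Step 5: a A A B  =>  a a A B   (applied A -> a)
  Step 6: a a A B  =>  a a A A B   (applied A -> A A)
  Step 7: a a A A B  =>  a a a A B   (applied A -> a)
  Step 8: a a a A B  =>  a a a a B   (applied A -> a)
  Step 9: a a a a B  =>  a a a a B B   (applied B -> B B)
  Step 10: a a a a B B  =>  a a a a B B B   (applied B -> B B)
  Step 11: a a a a B B B  =>  a a a a b B B   (applied B -> b)
  Step 12: a a a a b B B  =>  a a a a b b B   (applied B -> b)
  Step 13: a a a a b b B  =>  a a a a b b b   (applied B -> b)
Final yield: a a a a b b b
Total rewrite steps: 13

13


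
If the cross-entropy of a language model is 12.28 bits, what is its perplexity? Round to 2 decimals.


Perplexity formula: PP = 2^H
H = 12.28
PP = 2^12.28
Decompose: 2^12.28 = 2^12 * 2^0.28
2^12 = 4096, 2^0.28 ~ 1.2141949
PP ~ 4096 * 1.2141949 = 4973.3423104
Rounded to 2 decimals: 4973.34

4973.34


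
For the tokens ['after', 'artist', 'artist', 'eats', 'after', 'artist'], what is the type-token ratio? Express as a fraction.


Tokens: 6
Unique types: ('after', 'artist', 'eats') = 3
TTR = 3/6
Simplify: divide both by 3 -> 1/2
TTR = 1/2

1/2


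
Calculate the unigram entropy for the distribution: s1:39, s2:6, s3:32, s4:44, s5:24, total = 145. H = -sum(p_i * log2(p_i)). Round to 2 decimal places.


Computing entropy H = -sum(p_i * log2(p_i)):
  s1: p = 39/145 = 0.2690, -p*log2(p) = 0.5096
  s2: p = 6/145 = 0.0414, -p*log2(p) = 0.1901
  s3: p = 32/145 = 0.2207, -p*log2(p) = 0.4811
  s4: p = 44/145 = 0.3034, -p*log2(p) = 0.5221
  s5: p = 24/145 = 0.1655, -p*log2(p) = 0.4295
H = sum of terms = 2.1324
Rounded to 2 decimals: 2.13

2.13


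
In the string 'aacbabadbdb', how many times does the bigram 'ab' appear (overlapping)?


Scanning 'aacbabadbdb' for bigram 'ab':
  Position 0: 'aa' -> no
  Position 1: 'ac' -> no
  Position 2: 'cb' -> no
  Position 3: 'ba' -> no
  Position 4: 'ab' -> MATCH
  Position 5: 'ba' -> no
  Position 6: 'ad' -> no
  Position 7: 'db' -> no
  Position 8: 'bd' -> no
  Position 9: 'db' -> no
Total matches: 1

1


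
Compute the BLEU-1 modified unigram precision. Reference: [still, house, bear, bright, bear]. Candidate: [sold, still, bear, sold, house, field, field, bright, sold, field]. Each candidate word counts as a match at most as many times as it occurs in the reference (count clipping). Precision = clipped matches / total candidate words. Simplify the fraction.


Reference word counts: {'bear': 2, 'bright': 1, 'house': 1, 'still': 1}
Checking each candidate word (with clipping):
  'sold' -> not in reference -> no match (matches: 0)
  'still' -> in reference (ref count 1, used 1/1) -> match (matches: 1)
  'bear' -> in reference (ref count 2, used 1/2) -> match (matches: 2)
  'sold' -> not in reference -> no match (matches: 2)
  'house' -> in reference (ref count 1, used 1/1) -> match (matches: 3)
  'field' -> not in reference -> no match (matches: 3)
  'field' -> not in reference -> no match (matches: 3)
  'bright' -> in reference (ref count 1, used 1/1) -> match (matches: 4)
  'sold' -> not in reference -> no match (matches: 4)
  'field' -> not in reference -> no match (matches: 4)
Clipped matches: 4, Candidate length: 10
Precision = 4/10 = 2/5

2/5


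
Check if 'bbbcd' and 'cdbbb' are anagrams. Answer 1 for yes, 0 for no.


Sort characters of 'bbbcd': 'bbbcd'
Sort characters of 'cdbbb': 'bbbcd'
Sorted forms match -> they ARE anagrams
Result: 1

1


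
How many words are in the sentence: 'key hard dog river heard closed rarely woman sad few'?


Counting words by splitting on spaces:
  Word 1: 'key'
  Word 2: 'hard'
  Word 3: 'dog'
  Word 4: 'river'
  Word 5: 'heard'
  Word 6: 'closed'
  Word 7: 'rarely'
  Word 8: 'woman'
  Word 9: 'sad'
  Word 10: 'few'
Total words: 10

10
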